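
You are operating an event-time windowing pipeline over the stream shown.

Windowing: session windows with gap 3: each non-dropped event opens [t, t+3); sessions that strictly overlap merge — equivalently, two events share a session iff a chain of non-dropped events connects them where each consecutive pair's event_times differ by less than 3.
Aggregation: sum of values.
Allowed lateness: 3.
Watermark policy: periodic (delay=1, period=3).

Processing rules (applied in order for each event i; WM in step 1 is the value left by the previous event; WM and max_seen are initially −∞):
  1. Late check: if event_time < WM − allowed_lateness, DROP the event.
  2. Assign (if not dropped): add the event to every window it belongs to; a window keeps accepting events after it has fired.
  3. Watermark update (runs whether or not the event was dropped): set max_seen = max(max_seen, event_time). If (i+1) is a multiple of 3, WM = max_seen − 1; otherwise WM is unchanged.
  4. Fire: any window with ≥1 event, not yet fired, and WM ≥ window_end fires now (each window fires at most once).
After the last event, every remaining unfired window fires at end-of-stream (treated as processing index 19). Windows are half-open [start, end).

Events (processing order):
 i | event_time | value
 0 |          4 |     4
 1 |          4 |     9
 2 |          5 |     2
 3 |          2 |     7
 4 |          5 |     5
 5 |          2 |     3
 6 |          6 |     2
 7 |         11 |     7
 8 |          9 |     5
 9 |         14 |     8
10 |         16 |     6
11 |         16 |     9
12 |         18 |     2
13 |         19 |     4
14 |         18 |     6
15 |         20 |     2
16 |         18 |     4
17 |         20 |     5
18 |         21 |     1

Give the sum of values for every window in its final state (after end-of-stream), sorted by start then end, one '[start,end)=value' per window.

i=0 t=4 v=4: → [4,7); WM=−∞
i=1 t=4 v=9: → [4,7); WM=−∞
i=2 t=5 v=2: → [4,8); WM=4
i=3 t=2 v=7: → [2,8); WM=4
i=4 t=5 v=5: → [2,8); WM=4
i=5 t=2 v=3: → [2,8); WM=4
i=6 t=6 v=2: → [2,9); WM=4
i=7 t=11 v=7: → [11,14); WM=4
i=8 t=9 v=5: → [9,14); WM=10
i=9 t=14 v=8: → [14,17); WM=10
i=10 t=16 v=6: → [14,19); WM=10
i=11 t=16 v=9: → [14,19); WM=15
i=12 t=18 v=2: → [14,21); WM=15
i=13 t=19 v=4: → [14,22); WM=15
i=14 t=18 v=6: → [14,22); WM=18
i=15 t=20 v=2: → [14,23); WM=18
i=16 t=18 v=4: → [14,23); WM=18
i=17 t=20 v=5: → [14,23); WM=19
i=18 t=21 v=1: → [14,24); WM=19

[2,9)=32 [9,14)=12 [14,24)=47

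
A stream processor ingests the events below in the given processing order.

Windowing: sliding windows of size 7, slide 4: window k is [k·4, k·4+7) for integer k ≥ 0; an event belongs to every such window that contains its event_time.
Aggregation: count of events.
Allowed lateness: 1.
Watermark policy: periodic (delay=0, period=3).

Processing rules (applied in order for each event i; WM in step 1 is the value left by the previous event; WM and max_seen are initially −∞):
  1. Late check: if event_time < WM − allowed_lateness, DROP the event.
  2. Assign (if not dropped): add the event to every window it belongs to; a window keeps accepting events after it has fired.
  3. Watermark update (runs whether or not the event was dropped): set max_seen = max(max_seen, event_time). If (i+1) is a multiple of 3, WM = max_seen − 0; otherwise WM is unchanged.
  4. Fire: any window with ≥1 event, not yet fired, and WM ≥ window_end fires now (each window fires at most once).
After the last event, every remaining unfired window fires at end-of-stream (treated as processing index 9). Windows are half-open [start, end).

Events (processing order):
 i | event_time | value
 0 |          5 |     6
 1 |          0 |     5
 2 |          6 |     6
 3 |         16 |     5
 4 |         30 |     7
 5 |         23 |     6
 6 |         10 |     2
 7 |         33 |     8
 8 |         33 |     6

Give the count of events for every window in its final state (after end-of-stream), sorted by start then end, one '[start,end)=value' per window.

i=0 t=5 v=6: → [4,11),[0,7); WM=−∞
i=1 t=0 v=5: → [0,7); WM=−∞
i=2 t=6 v=6: → [4,11),[0,7); WM=6
i=3 t=16 v=5: → [16,23),[12,19); WM=6
i=4 t=30 v=7: → [28,35),[24,31); WM=6
i=5 t=23 v=6: → [20,27); WM=30; [0,7) fires=3 [4,11) fires=2 [12,19) fires=1 [16,23) fires=1 [20,27) fires=1
i=6 t=10 v=2: DROP (t<30-1); WM=30
i=7 t=33 v=8: → [32,39),[28,35); WM=30
i=8 t=33 v=6: → [32,39),[28,35); WM=33; [24,31) fires=1

[0,7)=3 [4,11)=2 [12,19)=1 [16,23)=1 [20,27)=1 [24,31)=1 [28,35)=3 [32,39)=2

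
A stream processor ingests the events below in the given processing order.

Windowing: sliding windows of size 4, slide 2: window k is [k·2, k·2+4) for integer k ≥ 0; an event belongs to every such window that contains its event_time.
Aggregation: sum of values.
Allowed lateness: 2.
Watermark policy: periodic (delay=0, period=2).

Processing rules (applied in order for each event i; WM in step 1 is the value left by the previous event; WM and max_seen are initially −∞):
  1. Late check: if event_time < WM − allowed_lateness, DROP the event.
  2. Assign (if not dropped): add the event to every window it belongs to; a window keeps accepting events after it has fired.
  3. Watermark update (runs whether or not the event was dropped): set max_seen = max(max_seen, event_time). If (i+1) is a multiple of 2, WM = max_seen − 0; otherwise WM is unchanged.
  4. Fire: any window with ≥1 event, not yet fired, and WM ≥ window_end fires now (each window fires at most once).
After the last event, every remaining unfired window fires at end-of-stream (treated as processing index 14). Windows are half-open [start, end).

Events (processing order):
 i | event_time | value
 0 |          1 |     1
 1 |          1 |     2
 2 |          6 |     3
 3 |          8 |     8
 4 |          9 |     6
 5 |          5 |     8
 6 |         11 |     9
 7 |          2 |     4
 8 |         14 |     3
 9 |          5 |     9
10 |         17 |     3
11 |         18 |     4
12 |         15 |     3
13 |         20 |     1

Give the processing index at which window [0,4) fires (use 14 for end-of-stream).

i=0 t=1 v=1: → [0,4); WM=−∞
i=1 t=1 v=2: → [0,4); WM=1
i=2 t=6 v=3: → [6,10),[4,8); WM=1
i=3 t=8 v=8: → [8,12),[6,10); WM=8; [0,4) fires=3 [4,8) fires=3
i=4 t=9 v=6: → [8,12),[6,10); WM=8
i=5 t=5 v=8: DROP (t<8-2); WM=9
i=6 t=11 v=9: → [10,14),[8,12); WM=9
i=7 t=2 v=4: DROP (t<9-2); WM=11; [6,10) fires=17
i=8 t=14 v=3: → [14,18),[12,16); WM=11
i=9 t=5 v=9: DROP (t<11-2); WM=14; [8,12) fires=23 [10,14) fires=9
i=10 t=17 v=3: → [16,20),[14,18); WM=14
i=11 t=18 v=4: → [18,22),[16,20); WM=18; [12,16) fires=3 [14,18) fires=6
i=12 t=15 v=3: DROP (t<18-2); WM=18
i=13 t=20 v=1: → [20,24),[18,22); WM=20; [16,20) fires=7

3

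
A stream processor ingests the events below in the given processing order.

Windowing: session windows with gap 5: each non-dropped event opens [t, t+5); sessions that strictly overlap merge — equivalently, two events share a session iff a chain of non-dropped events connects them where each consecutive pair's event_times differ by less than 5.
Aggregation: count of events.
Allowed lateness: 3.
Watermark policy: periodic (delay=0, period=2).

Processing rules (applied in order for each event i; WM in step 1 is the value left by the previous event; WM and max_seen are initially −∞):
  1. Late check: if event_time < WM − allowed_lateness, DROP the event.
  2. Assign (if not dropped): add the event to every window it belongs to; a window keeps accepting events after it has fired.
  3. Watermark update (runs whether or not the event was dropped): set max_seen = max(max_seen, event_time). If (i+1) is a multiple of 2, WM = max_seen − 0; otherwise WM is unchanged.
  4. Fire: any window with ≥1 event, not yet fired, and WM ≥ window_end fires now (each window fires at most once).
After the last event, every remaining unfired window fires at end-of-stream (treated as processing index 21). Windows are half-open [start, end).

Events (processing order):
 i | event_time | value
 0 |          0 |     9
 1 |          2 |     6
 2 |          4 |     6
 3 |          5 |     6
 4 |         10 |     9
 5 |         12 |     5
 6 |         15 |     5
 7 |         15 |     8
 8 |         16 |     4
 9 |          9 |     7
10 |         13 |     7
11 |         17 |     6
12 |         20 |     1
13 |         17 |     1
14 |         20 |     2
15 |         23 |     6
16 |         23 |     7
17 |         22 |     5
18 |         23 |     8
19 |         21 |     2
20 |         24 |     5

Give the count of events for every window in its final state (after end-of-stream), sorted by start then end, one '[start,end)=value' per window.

i=0 t=0 v=9: → [0,5); WM=−∞
i=1 t=2 v=6: → [0,7); WM=2
i=2 t=4 v=6: → [0,9); WM=2
i=3 t=5 v=6: → [0,10); WM=5
i=4 t=10 v=9: → [10,15); WM=5
i=5 t=12 v=5: → [10,17); WM=12
i=6 t=15 v=5: → [10,20); WM=12
i=7 t=15 v=8: → [10,20); WM=15
i=8 t=16 v=4: → [10,21); WM=15
i=9 t=9 v=7: DROP (t<15-3); WM=16
i=10 t=13 v=7: → [10,21); WM=16
i=11 t=17 v=6: → [10,22); WM=17
i=12 t=20 v=1: → [10,25); WM=17
i=13 t=17 v=1: → [10,25); WM=20
i=14 t=20 v=2: → [10,25); WM=20
i=15 t=23 v=6: → [10,28); WM=23
i=16 t=23 v=7: → [10,28); WM=23
i=17 t=22 v=5: → [10,28); WM=23
i=18 t=23 v=8: → [10,28); WM=23
i=19 t=21 v=2: → [10,28); WM=23
i=20 t=24 v=5: → [10,29); WM=23

[0,10)=4 [10,29)=16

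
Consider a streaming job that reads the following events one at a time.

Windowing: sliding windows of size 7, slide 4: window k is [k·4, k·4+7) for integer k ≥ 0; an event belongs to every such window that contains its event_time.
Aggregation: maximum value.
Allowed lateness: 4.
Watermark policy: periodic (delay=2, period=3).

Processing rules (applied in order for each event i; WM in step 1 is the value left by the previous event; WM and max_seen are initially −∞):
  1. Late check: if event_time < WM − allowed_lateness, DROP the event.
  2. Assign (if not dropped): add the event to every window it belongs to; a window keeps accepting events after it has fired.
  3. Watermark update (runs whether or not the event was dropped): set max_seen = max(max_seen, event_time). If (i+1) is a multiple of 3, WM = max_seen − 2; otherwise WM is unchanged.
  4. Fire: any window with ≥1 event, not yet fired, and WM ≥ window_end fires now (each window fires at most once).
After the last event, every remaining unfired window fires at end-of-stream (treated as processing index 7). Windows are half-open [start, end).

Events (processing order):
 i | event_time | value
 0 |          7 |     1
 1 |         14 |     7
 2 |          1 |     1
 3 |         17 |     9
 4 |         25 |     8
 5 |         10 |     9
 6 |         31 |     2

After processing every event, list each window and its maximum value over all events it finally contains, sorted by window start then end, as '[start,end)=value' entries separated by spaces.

i=0 t=7 v=1: → [4,11); WM=−∞
i=1 t=14 v=7: → [12,19),[8,15); WM=−∞
i=2 t=1 v=1: → [0,7); WM=12; [0,7) fires=1 [4,11) fires=1
i=3 t=17 v=9: → [16,23),[12,19); WM=12
i=4 t=25 v=8: → [24,31),[20,27); WM=12
i=5 t=10 v=9: → [8,15),[4,11); WM=23; [8,15) fires=9 [12,19) fires=9 [16,23) fires=9
i=6 t=31 v=2: → [28,35); WM=23

[0,7)=1 [4,11)=9 [8,15)=9 [12,19)=9 [16,23)=9 [20,27)=8 [24,31)=8 [28,35)=2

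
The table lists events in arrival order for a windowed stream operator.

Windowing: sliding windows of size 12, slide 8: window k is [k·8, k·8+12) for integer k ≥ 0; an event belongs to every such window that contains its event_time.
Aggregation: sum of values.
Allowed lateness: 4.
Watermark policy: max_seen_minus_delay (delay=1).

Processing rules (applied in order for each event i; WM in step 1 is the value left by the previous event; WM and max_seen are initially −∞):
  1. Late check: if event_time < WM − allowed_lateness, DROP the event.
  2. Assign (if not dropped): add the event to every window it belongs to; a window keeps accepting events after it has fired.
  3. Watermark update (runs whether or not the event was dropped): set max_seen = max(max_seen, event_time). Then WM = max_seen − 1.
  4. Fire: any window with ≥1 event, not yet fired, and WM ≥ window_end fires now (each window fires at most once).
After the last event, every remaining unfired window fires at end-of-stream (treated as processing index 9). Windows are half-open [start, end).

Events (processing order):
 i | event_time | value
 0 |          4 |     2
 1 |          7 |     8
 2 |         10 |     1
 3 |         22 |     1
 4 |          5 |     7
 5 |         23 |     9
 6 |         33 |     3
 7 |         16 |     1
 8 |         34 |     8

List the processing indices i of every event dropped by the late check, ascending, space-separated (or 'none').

4 7

i=0 t=4 v=2: → [0,12); WM=3
i=1 t=7 v=8: → [0,12); WM=6
i=2 t=10 v=1: → [8,20),[0,12); WM=9
i=3 t=22 v=1: → [16,28); WM=21; [0,12) fires=11 [8,20) fires=1
i=4 t=5 v=7: DROP (t<21-4); WM=21
i=5 t=23 v=9: → [16,28); WM=22
i=6 t=33 v=3: → [32,44),[24,36); WM=32; [16,28) fires=10
i=7 t=16 v=1: DROP (t<32-4); WM=32
i=8 t=34 v=8: → [32,44),[24,36); WM=33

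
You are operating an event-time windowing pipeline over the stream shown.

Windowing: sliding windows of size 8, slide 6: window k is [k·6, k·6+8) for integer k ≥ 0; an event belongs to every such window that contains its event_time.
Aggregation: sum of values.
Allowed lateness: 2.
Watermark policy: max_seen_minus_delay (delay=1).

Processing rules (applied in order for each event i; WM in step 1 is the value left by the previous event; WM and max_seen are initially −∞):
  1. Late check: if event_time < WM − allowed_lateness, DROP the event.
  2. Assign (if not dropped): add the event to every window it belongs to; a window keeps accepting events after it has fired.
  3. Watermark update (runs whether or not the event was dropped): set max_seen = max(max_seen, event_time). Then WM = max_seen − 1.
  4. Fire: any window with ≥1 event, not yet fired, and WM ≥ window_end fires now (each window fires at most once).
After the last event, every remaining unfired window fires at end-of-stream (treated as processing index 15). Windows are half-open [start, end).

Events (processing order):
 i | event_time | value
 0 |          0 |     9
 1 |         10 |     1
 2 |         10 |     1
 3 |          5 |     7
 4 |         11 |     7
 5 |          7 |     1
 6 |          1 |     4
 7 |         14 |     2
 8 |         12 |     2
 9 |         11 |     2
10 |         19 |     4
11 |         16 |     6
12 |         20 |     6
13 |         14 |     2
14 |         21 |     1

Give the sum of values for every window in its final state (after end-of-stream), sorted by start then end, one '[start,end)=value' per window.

[0,8)=9 [6,14)=13 [12,20)=14 [18,26)=11

i=0 t=0 v=9: → [0,8); WM=-1
i=1 t=10 v=1: → [6,14); WM=9; [0,8) fires=9
i=2 t=10 v=1: → [6,14); WM=9
i=3 t=5 v=7: DROP (t<9-2); WM=9
i=4 t=11 v=7: → [6,14); WM=10
i=5 t=7 v=1: DROP (t<10-2); WM=10
i=6 t=1 v=4: DROP (t<10-2); WM=10
i=7 t=14 v=2: → [12,20); WM=13
i=8 t=12 v=2: → [12,20),[6,14); WM=13
i=9 t=11 v=2: → [6,14); WM=13
i=10 t=19 v=4: → [18,26),[12,20); WM=18; [6,14) fires=13
i=11 t=16 v=6: → [12,20); WM=18
i=12 t=20 v=6: → [18,26); WM=19
i=13 t=14 v=2: DROP (t<19-2); WM=19
i=14 t=21 v=1: → [18,26); WM=20; [12,20) fires=14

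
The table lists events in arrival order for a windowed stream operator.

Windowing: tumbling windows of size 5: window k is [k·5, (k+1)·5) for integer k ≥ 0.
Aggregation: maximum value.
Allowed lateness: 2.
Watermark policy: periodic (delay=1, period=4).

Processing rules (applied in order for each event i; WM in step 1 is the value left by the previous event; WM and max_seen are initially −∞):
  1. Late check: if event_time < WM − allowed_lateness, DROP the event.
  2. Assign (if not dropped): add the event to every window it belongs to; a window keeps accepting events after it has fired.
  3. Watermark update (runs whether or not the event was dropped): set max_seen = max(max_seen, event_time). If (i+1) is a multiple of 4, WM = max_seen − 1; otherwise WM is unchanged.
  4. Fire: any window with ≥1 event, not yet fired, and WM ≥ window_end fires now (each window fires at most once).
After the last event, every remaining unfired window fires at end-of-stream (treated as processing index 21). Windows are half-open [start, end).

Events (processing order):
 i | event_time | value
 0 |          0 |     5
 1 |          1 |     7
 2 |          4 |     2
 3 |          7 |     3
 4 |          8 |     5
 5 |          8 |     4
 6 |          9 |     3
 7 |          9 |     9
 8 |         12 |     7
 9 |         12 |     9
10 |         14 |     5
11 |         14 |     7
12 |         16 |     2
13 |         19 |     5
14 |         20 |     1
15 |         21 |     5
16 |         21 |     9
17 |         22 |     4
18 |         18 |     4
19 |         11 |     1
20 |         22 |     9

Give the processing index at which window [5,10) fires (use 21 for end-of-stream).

11

i=0 t=0 v=5: → [0,5); WM=−∞
i=1 t=1 v=7: → [0,5); WM=−∞
i=2 t=4 v=2: → [0,5); WM=−∞
i=3 t=7 v=3: → [5,10); WM=6; [0,5) fires=7
i=4 t=8 v=5: → [5,10); WM=6
i=5 t=8 v=4: → [5,10); WM=6
i=6 t=9 v=3: → [5,10); WM=6
i=7 t=9 v=9: → [5,10); WM=8
i=8 t=12 v=7: → [10,15); WM=8
i=9 t=12 v=9: → [10,15); WM=8
i=10 t=14 v=5: → [10,15); WM=8
i=11 t=14 v=7: → [10,15); WM=13; [5,10) fires=9
i=12 t=16 v=2: → [15,20); WM=13
i=13 t=19 v=5: → [15,20); WM=13
i=14 t=20 v=1: → [20,25); WM=13
i=15 t=21 v=5: → [20,25); WM=20; [10,15) fires=9 [15,20) fires=5
i=16 t=21 v=9: → [20,25); WM=20
i=17 t=22 v=4: → [20,25); WM=20
i=18 t=18 v=4: → [15,20); WM=20
i=19 t=11 v=1: DROP (t<20-2); WM=21
i=20 t=22 v=9: → [20,25); WM=21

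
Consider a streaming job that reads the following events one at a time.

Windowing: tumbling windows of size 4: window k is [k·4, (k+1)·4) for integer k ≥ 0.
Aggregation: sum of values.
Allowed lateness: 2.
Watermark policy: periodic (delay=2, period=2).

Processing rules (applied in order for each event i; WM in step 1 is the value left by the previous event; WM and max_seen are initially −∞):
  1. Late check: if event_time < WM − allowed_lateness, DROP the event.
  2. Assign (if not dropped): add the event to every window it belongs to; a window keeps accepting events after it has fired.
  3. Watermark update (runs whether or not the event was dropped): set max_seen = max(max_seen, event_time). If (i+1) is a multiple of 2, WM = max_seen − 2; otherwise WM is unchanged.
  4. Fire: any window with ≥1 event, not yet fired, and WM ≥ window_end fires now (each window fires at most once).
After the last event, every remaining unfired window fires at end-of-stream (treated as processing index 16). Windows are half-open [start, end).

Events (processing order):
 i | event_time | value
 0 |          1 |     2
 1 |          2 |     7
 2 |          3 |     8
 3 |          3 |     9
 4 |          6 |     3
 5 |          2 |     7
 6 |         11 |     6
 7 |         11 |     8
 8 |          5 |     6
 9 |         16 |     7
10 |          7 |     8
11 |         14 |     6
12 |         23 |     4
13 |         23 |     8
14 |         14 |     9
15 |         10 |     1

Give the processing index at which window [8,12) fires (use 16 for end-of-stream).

9

i=0 t=1 v=2: → [0,4); WM=−∞
i=1 t=2 v=7: → [0,4); WM=0
i=2 t=3 v=8: → [0,4); WM=0
i=3 t=3 v=9: → [0,4); WM=1
i=4 t=6 v=3: → [4,8); WM=1
i=5 t=2 v=7: → [0,4); WM=4; [0,4) fires=33
i=6 t=11 v=6: → [8,12); WM=4
i=7 t=11 v=8: → [8,12); WM=9; [4,8) fires=3
i=8 t=5 v=6: DROP (t<9-2); WM=9
i=9 t=16 v=7: → [16,20); WM=14; [8,12) fires=14
i=10 t=7 v=8: DROP (t<14-2); WM=14
i=11 t=14 v=6: → [12,16); WM=14
i=12 t=23 v=4: → [20,24); WM=14
i=13 t=23 v=8: → [20,24); WM=21; [12,16) fires=6 [16,20) fires=7
i=14 t=14 v=9: DROP (t<21-2); WM=21
i=15 t=10 v=1: DROP (t<21-2); WM=21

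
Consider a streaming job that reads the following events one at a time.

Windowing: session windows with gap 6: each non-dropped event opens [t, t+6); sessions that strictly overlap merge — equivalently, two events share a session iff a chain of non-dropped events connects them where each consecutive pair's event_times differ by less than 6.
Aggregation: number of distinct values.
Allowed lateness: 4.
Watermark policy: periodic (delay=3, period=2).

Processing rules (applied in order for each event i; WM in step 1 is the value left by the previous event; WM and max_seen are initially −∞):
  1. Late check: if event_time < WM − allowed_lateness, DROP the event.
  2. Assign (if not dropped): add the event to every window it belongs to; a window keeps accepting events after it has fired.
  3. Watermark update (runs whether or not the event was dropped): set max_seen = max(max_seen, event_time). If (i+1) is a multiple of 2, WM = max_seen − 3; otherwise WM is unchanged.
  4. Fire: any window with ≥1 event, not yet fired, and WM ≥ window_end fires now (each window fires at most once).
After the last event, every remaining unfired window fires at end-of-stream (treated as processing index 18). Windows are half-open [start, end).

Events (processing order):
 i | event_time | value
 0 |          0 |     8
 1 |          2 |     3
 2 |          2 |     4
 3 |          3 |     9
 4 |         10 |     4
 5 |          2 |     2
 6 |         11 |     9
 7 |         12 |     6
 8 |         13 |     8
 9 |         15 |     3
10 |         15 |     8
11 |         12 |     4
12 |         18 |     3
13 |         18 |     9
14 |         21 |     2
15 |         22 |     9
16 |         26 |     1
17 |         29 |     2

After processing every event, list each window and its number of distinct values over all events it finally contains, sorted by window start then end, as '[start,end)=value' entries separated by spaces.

i=0 t=0 v=8: → [0,6); WM=−∞
i=1 t=2 v=3: → [0,8); WM=-1
i=2 t=2 v=4: → [0,8); WM=-1
i=3 t=3 v=9: → [0,9); WM=0
i=4 t=10 v=4: → [10,16); WM=0
i=5 t=2 v=2: → [0,9); WM=7
i=6 t=11 v=9: → [10,17); WM=7
i=7 t=12 v=6: → [10,18); WM=9
i=8 t=13 v=8: → [10,19); WM=9
i=9 t=15 v=3: → [10,21); WM=12
i=10 t=15 v=8: → [10,21); WM=12
i=11 t=12 v=4: → [10,21); WM=12
i=12 t=18 v=3: → [10,24); WM=12
i=13 t=18 v=9: → [10,24); WM=15
i=14 t=21 v=2: → [10,27); WM=15
i=15 t=22 v=9: → [10,28); WM=19
i=16 t=26 v=1: → [10,32); WM=19
i=17 t=29 v=2: → [10,35); WM=26

[0,9)=5 [10,35)=7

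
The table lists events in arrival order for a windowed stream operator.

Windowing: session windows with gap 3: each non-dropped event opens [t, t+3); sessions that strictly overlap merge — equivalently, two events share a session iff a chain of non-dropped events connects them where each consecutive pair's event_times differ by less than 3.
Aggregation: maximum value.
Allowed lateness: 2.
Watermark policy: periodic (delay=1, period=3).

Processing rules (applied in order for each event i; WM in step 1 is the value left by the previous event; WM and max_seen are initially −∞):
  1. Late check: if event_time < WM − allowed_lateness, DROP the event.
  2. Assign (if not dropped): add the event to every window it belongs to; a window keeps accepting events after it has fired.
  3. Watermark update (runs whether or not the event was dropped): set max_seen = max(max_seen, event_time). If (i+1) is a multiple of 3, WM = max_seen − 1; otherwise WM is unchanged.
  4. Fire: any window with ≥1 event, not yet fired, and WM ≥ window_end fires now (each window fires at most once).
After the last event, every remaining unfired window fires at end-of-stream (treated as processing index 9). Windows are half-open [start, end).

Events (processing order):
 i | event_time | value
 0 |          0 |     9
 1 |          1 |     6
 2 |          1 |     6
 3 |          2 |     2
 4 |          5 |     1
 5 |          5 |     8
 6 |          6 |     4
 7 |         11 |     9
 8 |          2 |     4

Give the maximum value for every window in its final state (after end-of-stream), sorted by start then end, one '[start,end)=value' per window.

[0,5)=9 [5,9)=8 [11,14)=9

i=0 t=0 v=9: → [0,3); WM=−∞
i=1 t=1 v=6: → [0,4); WM=−∞
i=2 t=1 v=6: → [0,4); WM=0
i=3 t=2 v=2: → [0,5); WM=0
i=4 t=5 v=1: → [5,8); WM=0
i=5 t=5 v=8: → [5,8); WM=4
i=6 t=6 v=4: → [5,9); WM=4
i=7 t=11 v=9: → [11,14); WM=4
i=8 t=2 v=4: → [0,5); WM=10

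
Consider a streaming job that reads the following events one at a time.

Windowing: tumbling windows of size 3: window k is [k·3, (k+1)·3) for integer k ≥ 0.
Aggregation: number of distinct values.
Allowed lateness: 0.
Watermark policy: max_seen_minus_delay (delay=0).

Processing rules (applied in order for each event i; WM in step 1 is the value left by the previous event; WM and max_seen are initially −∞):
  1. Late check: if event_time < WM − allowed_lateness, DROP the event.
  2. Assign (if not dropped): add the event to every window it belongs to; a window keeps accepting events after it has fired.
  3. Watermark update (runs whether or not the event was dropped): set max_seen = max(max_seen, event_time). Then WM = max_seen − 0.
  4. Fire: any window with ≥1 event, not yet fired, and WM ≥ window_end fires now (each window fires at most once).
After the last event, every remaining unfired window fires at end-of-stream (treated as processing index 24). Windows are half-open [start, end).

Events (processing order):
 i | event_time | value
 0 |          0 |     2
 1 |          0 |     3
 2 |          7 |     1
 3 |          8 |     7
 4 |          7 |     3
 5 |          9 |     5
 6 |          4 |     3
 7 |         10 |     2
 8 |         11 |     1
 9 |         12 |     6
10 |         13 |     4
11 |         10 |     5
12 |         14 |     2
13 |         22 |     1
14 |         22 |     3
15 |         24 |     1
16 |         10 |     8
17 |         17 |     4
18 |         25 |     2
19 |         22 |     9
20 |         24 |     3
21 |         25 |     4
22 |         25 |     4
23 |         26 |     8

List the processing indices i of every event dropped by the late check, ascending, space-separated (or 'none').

4 6 11 16 17 19 20

i=0 t=0 v=2: → [0,3); WM=0
i=1 t=0 v=3: → [0,3); WM=0
i=2 t=7 v=1: → [6,9); WM=7; [0,3) fires=2
i=3 t=8 v=7: → [6,9); WM=8
i=4 t=7 v=3: DROP (t<8-0); WM=8
i=5 t=9 v=5: → [9,12); WM=9; [6,9) fires=2
i=6 t=4 v=3: DROP (t<9-0); WM=9
i=7 t=10 v=2: → [9,12); WM=10
i=8 t=11 v=1: → [9,12); WM=11
i=9 t=12 v=6: → [12,15); WM=12; [9,12) fires=3
i=10 t=13 v=4: → [12,15); WM=13
i=11 t=10 v=5: DROP (t<13-0); WM=13
i=12 t=14 v=2: → [12,15); WM=14
i=13 t=22 v=1: → [21,24); WM=22; [12,15) fires=3
i=14 t=22 v=3: → [21,24); WM=22
i=15 t=24 v=1: → [24,27); WM=24; [21,24) fires=2
i=16 t=10 v=8: DROP (t<24-0); WM=24
i=17 t=17 v=4: DROP (t<24-0); WM=24
i=18 t=25 v=2: → [24,27); WM=25
i=19 t=22 v=9: DROP (t<25-0); WM=25
i=20 t=24 v=3: DROP (t<25-0); WM=25
i=21 t=25 v=4: → [24,27); WM=25
i=22 t=25 v=4: → [24,27); WM=25
i=23 t=26 v=8: → [24,27); WM=26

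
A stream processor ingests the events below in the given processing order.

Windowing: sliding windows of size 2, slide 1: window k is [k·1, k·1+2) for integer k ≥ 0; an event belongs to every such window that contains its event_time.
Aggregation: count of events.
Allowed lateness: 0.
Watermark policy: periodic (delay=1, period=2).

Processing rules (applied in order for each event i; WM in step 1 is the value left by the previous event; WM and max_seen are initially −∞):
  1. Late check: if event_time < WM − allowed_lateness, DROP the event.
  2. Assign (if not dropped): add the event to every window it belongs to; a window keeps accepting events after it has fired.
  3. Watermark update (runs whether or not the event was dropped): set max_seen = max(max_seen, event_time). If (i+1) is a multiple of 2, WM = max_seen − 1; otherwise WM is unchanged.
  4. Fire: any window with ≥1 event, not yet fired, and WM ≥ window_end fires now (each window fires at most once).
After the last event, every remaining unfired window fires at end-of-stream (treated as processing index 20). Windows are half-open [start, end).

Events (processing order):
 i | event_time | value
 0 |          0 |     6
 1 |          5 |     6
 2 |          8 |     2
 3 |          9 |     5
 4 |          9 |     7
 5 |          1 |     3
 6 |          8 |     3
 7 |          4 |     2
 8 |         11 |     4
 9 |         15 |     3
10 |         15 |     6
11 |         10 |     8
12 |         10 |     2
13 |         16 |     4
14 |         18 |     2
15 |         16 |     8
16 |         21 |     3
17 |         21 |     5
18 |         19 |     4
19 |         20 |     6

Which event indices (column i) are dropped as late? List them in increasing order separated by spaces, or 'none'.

i=0 t=0 v=6: → [0,2); WM=−∞
i=1 t=5 v=6: → [5,7),[4,6); WM=4; [0,2) fires=1
i=2 t=8 v=2: → [8,10),[7,9); WM=4
i=3 t=9 v=5: → [9,11),[8,10); WM=8; [4,6) fires=1 [5,7) fires=1
i=4 t=9 v=7: → [9,11),[8,10); WM=8
i=5 t=1 v=3: DROP (t<8-0); WM=8
i=6 t=8 v=3: → [8,10),[7,9); WM=8
i=7 t=4 v=2: DROP (t<8-0); WM=8
i=8 t=11 v=4: → [11,13),[10,12); WM=8
i=9 t=15 v=3: → [15,17),[14,16); WM=14; [7,9) fires=2 [8,10) fires=4 [9,11) fires=2 [10,12) fires=1 [11,13) fires=1
i=10 t=15 v=6: → [15,17),[14,16); WM=14
i=11 t=10 v=8: DROP (t<14-0); WM=14
i=12 t=10 v=2: DROP (t<14-0); WM=14
i=13 t=16 v=4: → [16,18),[15,17); WM=15
i=14 t=18 v=2: → [18,20),[17,19); WM=15
i=15 t=16 v=8: → [16,18),[15,17); WM=17; [14,16) fires=2 [15,17) fires=4
i=16 t=21 v=3: → [21,23),[20,22); WM=17
i=17 t=21 v=5: → [21,23),[20,22); WM=20; [16,18) fires=2 [17,19) fires=1 [18,20) fires=1
i=18 t=19 v=4: DROP (t<20-0); WM=20
i=19 t=20 v=6: → [20,22),[19,21); WM=20

5 7 11 12 18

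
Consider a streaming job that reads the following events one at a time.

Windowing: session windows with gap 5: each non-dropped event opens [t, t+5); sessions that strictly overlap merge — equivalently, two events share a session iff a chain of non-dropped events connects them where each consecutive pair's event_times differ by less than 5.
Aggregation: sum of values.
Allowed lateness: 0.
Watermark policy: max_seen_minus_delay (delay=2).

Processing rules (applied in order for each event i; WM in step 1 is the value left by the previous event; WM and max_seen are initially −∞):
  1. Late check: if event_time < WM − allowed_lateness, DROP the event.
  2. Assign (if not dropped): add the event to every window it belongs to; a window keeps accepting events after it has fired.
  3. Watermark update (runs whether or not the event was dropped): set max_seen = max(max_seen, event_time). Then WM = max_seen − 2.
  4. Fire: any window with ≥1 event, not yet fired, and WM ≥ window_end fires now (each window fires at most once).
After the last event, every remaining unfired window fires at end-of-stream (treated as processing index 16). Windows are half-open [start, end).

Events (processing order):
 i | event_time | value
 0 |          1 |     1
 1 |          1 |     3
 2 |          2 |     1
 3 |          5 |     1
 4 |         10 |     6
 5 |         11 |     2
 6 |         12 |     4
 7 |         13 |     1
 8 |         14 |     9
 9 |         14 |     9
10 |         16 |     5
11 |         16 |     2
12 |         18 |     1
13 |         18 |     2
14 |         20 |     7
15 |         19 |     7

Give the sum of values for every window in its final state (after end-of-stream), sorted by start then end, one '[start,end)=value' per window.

i=0 t=1 v=1: → [1,6); WM=-1
i=1 t=1 v=3: → [1,6); WM=-1
i=2 t=2 v=1: → [1,7); WM=0
i=3 t=5 v=1: → [1,10); WM=3
i=4 t=10 v=6: → [10,15); WM=8
i=5 t=11 v=2: → [10,16); WM=9
i=6 t=12 v=4: → [10,17); WM=10
i=7 t=13 v=1: → [10,18); WM=11
i=8 t=14 v=9: → [10,19); WM=12
i=9 t=14 v=9: → [10,19); WM=12
i=10 t=16 v=5: → [10,21); WM=14
i=11 t=16 v=2: → [10,21); WM=14
i=12 t=18 v=1: → [10,23); WM=16
i=13 t=18 v=2: → [10,23); WM=16
i=14 t=20 v=7: → [10,25); WM=18
i=15 t=19 v=7: → [10,25); WM=18

[1,10)=6 [10,25)=55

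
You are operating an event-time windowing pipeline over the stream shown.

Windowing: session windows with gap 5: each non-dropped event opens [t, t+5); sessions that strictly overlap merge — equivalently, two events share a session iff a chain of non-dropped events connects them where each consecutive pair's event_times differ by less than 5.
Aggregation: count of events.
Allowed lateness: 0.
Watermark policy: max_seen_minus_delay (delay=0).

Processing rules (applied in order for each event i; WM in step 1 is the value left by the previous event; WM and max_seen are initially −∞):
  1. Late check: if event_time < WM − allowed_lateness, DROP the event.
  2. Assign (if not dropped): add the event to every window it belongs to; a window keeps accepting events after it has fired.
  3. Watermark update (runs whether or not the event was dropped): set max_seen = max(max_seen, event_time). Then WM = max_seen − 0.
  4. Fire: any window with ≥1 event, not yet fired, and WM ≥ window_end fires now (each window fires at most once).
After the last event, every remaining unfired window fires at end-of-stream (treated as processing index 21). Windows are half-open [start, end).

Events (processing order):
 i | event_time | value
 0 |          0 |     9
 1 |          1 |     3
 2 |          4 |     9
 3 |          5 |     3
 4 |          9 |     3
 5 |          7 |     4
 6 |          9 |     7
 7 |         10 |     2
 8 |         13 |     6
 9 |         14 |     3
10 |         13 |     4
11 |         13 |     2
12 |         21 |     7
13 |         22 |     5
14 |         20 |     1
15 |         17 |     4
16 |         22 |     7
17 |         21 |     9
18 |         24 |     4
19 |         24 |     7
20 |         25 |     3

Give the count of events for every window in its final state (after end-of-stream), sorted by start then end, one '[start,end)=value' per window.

i=0 t=0 v=9: → [0,5); WM=0
i=1 t=1 v=3: → [0,6); WM=1
i=2 t=4 v=9: → [0,9); WM=4
i=3 t=5 v=3: → [0,10); WM=5
i=4 t=9 v=3: → [0,14); WM=9
i=5 t=7 v=4: DROP (t<9-0); WM=9
i=6 t=9 v=7: → [0,14); WM=9
i=7 t=10 v=2: → [0,15); WM=10
i=8 t=13 v=6: → [0,18); WM=13
i=9 t=14 v=3: → [0,19); WM=14
i=10 t=13 v=4: DROP (t<14-0); WM=14
i=11 t=13 v=2: DROP (t<14-0); WM=14
i=12 t=21 v=7: → [21,26); WM=21
i=13 t=22 v=5: → [21,27); WM=22
i=14 t=20 v=1: DROP (t<22-0); WM=22
i=15 t=17 v=4: DROP (t<22-0); WM=22
i=16 t=22 v=7: → [21,27); WM=22
i=17 t=21 v=9: DROP (t<22-0); WM=22
i=18 t=24 v=4: → [21,29); WM=24
i=19 t=24 v=7: → [21,29); WM=24
i=20 t=25 v=3: → [21,30); WM=25

[0,19)=9 [21,30)=6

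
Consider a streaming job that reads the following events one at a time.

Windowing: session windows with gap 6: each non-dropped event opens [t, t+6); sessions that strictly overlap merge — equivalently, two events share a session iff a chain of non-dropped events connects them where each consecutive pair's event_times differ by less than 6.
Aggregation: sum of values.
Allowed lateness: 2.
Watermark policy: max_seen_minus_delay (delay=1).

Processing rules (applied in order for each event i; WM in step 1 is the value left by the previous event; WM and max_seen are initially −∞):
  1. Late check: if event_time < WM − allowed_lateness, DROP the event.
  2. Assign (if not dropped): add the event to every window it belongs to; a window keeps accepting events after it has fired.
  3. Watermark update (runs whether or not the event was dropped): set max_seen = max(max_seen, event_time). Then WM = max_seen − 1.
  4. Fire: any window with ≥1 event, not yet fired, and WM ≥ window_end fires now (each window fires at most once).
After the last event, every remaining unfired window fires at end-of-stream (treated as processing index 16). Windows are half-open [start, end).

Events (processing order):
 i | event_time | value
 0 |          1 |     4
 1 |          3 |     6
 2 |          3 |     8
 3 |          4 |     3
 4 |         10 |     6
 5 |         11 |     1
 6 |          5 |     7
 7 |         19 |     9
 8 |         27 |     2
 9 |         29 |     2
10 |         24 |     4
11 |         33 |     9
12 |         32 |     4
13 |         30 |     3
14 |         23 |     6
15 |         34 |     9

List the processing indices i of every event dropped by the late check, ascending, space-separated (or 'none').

6 10 14

i=0 t=1 v=4: → [1,7); WM=0
i=1 t=3 v=6: → [1,9); WM=2
i=2 t=3 v=8: → [1,9); WM=2
i=3 t=4 v=3: → [1,10); WM=3
i=4 t=10 v=6: → [10,16); WM=9
i=5 t=11 v=1: → [10,17); WM=10
i=6 t=5 v=7: DROP (t<10-2); WM=10
i=7 t=19 v=9: → [19,25); WM=18
i=8 t=27 v=2: → [27,33); WM=26
i=9 t=29 v=2: → [27,35); WM=28
i=10 t=24 v=4: DROP (t<28-2); WM=28
i=11 t=33 v=9: → [27,39); WM=32
i=12 t=32 v=4: → [27,39); WM=32
i=13 t=30 v=3: → [27,39); WM=32
i=14 t=23 v=6: DROP (t<32-2); WM=32
i=15 t=34 v=9: → [27,40); WM=33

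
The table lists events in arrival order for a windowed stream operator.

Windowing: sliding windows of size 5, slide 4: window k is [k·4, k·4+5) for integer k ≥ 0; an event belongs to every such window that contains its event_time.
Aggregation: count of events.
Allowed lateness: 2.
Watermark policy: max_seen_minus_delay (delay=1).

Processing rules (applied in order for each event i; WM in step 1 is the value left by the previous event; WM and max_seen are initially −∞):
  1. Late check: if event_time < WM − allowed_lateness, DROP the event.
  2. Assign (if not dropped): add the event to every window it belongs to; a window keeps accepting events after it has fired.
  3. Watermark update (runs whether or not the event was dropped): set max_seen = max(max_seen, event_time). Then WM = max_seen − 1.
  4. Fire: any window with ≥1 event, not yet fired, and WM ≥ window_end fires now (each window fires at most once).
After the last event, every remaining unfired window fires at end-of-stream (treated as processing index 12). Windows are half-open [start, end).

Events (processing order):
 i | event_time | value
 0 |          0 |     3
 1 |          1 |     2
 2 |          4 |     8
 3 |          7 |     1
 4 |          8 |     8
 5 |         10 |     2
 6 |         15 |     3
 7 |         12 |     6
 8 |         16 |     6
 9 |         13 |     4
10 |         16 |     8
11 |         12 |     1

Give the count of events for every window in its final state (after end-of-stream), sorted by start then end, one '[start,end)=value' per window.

[0,5)=3 [4,9)=3 [8,13)=3 [12,17)=5 [16,21)=2

i=0 t=0 v=3: → [0,5); WM=-1
i=1 t=1 v=2: → [0,5); WM=0
i=2 t=4 v=8: → [4,9),[0,5); WM=3
i=3 t=7 v=1: → [4,9); WM=6; [0,5) fires=3
i=4 t=8 v=8: → [8,13),[4,9); WM=7
i=5 t=10 v=2: → [8,13); WM=9; [4,9) fires=3
i=6 t=15 v=3: → [12,17); WM=14; [8,13) fires=2
i=7 t=12 v=6: → [12,17),[8,13); WM=14
i=8 t=16 v=6: → [16,21),[12,17); WM=15
i=9 t=13 v=4: → [12,17); WM=15
i=10 t=16 v=8: → [16,21),[12,17); WM=15
i=11 t=12 v=1: DROP (t<15-2); WM=15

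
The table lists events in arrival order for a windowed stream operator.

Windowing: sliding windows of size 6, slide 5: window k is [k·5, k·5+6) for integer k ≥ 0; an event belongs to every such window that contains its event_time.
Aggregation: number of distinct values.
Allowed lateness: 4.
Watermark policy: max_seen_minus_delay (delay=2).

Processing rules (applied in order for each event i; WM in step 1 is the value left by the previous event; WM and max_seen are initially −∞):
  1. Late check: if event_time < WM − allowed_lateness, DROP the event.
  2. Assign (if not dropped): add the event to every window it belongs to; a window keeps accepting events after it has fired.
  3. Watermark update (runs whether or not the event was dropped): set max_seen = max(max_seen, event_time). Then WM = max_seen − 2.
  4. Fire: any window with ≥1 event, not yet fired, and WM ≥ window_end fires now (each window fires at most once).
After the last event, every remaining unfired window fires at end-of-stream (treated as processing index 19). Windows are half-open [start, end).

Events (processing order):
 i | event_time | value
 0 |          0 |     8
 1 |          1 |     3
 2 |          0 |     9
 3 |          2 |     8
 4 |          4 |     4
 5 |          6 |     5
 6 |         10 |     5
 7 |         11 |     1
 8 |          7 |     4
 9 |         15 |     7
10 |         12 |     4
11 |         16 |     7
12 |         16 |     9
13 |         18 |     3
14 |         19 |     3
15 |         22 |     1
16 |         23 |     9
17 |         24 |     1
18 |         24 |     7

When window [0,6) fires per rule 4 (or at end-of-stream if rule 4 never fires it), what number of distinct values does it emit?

i=0 t=0 v=8: → [0,6); WM=-2
i=1 t=1 v=3: → [0,6); WM=-1
i=2 t=0 v=9: → [0,6); WM=-1
i=3 t=2 v=8: → [0,6); WM=0
i=4 t=4 v=4: → [0,6); WM=2
i=5 t=6 v=5: → [5,11); WM=4
i=6 t=10 v=5: → [10,16),[5,11); WM=8; [0,6) fires=4
i=7 t=11 v=1: → [10,16); WM=9
i=8 t=7 v=4: → [5,11); WM=9
i=9 t=15 v=7: → [15,21),[10,16); WM=13; [5,11) fires=2
i=10 t=12 v=4: → [10,16); WM=13
i=11 t=16 v=7: → [15,21); WM=14
i=12 t=16 v=9: → [15,21); WM=14
i=13 t=18 v=3: → [15,21); WM=16; [10,16) fires=4
i=14 t=19 v=3: → [15,21); WM=17
i=15 t=22 v=1: → [20,26); WM=20
i=16 t=23 v=9: → [20,26); WM=21; [15,21) fires=3
i=17 t=24 v=1: → [20,26); WM=22
i=18 t=24 v=7: → [20,26); WM=22

4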